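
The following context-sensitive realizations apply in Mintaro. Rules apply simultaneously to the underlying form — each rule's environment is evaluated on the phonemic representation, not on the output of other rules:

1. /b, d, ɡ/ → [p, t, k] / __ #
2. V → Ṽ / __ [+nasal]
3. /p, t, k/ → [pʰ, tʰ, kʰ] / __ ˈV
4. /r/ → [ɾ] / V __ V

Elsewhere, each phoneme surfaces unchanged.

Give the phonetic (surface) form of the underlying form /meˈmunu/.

/m/ — not in any rule's target class → [m].
/e/ meets the environment for rule 2 (before a nasal consonant) → [ẽ].
/m/ (between /e/ and /u/): no rule targets it → [m].
/u/ meets the environment for rule 2 (before a nasal consonant) → [ũ].
/n/ (between /u/ and /u/): no rule targets it → [n].
/u/ (word-final) fails the environment for rule 2, so it stays [u].

[mẽˈmũnu]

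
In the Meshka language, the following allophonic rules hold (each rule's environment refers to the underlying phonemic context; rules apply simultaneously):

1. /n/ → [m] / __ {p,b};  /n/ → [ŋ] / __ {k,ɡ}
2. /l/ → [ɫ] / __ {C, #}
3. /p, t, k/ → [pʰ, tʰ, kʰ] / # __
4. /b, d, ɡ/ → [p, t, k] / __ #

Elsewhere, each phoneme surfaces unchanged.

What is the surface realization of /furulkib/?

[furuɫkip]

/f/ — not in any rule's target class → [f].
/u/ (between /f/ and /r/): no rule targets it → [u].
/r/ stays [r].
/u/ (between /r/ and /l/): no rule targets it → [u].
/l/ (between /u/ and /k/): word-finally or immediately before a consonant, so rule 2 applies → [ɫ].
/k/ (between /l/ and /i/): rule 3 targets it, but not word-initially → unchanged [k].
/i/ (between /k/ and /b/) is unaffected → [i].
Rule 4 applies to /b/ (word-final: word-finally) → [p].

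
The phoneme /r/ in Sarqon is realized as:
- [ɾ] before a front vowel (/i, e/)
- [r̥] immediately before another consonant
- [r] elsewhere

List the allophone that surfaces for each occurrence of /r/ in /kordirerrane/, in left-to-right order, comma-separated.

Occurrence 1 (position 3): immediately before another consonant → [r̥].
Occurrence 2 (position 6): before a front vowel (/i, e/) → [ɾ].
Occurrence 3 (position 8): immediately before another consonant → [r̥].
Occurrence 4 (position 9): no conditioning environment matches → elsewhere allophone [r].

[r̥], [ɾ], [r̥], [r]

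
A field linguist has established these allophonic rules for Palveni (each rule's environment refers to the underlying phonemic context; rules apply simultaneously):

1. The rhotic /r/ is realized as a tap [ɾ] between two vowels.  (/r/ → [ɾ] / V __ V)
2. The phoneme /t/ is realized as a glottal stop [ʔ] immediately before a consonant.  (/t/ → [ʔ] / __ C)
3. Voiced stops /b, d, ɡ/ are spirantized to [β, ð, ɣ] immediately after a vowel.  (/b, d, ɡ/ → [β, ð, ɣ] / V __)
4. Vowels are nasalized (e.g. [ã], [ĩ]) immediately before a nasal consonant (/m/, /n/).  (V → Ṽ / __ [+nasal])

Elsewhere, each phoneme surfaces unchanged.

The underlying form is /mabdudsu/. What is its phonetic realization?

[maβduðsu]

/a/ — between /m/ and /b/; rule 4 does not apply here → [a].
/b/ (between /a/ and /d/) occurs immediately after a vowel → [β] by rule 3.
/d/ (between /b/ and /u/) fails the environment for rule 3, so it stays [d].
/u/ (between /d/ and /d/): rule 4 targets it, but not before a nasal consonant → unchanged [u].
Rule 3 applies to /d/ (between /u/ and /s/: immediately after a vowel) → [ð].
/u/ (word-final) fails the environment for rule 4, so it stays [u].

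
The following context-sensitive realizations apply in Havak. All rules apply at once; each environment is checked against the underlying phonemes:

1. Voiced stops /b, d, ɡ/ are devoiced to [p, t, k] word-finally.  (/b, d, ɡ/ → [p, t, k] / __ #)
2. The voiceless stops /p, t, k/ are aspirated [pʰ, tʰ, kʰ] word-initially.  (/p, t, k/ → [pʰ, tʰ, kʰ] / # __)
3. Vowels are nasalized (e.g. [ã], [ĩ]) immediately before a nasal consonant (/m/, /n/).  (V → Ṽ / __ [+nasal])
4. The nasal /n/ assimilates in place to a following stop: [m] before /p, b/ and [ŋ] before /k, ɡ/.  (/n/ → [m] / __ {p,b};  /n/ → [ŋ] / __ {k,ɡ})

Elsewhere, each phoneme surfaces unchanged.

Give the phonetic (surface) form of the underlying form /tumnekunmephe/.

/t/ meets the environment for rule 2 (word-initially) → [tʰ].
/u/ (between /t/ and /m/) occurs before a nasal consonant → [ũ] by rule 3.
/n/ (between /m/ and /e/) fails the environment for rule 4, so it stays [n].
/e/ — between /n/ and /k/; rule 3 does not apply here → [e].
/k/ (between /e/ and /u/) fails the environment for rule 2, so it stays [k].
/u/ meets the environment for rule 3 (before a nasal consonant) → [ũ].
/n/ (between /u/ and /m/): rule 4 targets it, but not before a labial or velar stop → unchanged [n].
/e/ (between /m/ and /p/): rule 3 targets it, but not before a nasal consonant → unchanged [e].
/p/ (between /e/ and /h/): rule 2 targets it, but not word-initially → unchanged [p].
/e/ (word-final): rule 3 targets it, but not before a nasal consonant → unchanged [e].

[tʰũmnekũnmephe]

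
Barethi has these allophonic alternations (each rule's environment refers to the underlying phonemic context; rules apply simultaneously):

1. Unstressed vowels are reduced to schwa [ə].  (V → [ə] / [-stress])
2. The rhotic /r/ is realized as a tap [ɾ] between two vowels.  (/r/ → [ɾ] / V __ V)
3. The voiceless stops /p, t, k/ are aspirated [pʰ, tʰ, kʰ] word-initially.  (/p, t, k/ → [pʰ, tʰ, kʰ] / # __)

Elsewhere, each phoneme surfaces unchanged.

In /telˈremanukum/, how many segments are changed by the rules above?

Segments that undergo a rule: /t/ → [tʰ] (rule 3); /e/ → [ə] (rule 1); /a/ → [ə] (rule 1); /u/ → [ə] (rule 1); /u/ → [ə] (rule 1).
All other segments surface unchanged.

5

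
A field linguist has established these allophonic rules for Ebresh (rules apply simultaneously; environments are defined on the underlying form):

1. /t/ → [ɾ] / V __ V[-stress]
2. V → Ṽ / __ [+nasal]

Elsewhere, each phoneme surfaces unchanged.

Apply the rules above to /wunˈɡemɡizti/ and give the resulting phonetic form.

/w/ (word-initial): no rule targets it → [w].
/u/ — between /w/ and /n/, before a nasal consonant — surfaces as [ũ] (rule 2).
/n/ (between /u/ and /ɡ/): no rule targets it → [n].
/ɡ/ stays [ɡ].
Rule 2 applies to /e/ (between /ɡ/ and /m/: before a nasal consonant) → [ẽ].
/m/ stays [m].
/ɡ/ (between /m/ and /i/) is unaffected → [ɡ].
/i/ (between /ɡ/ and /z/) is in the target of rule 2 but the environment (before a nasal consonant) is not met → [i].
/z/ (between /i/ and /t/): no rule targets it → [z].
/t/ — between /z/ and /i/; rule 1 does not apply here → [t].
/i/ (word-final) fails the environment for rule 2, so it stays [i].

[wũnˈɡẽmɡizti]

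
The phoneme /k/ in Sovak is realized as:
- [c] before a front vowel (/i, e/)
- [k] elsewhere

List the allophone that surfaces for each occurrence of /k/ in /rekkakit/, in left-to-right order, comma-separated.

Occurrence 1 (position 3): no conditioning environment matches → elsewhere allophone [k].
Occurrence 2 (position 4): no conditioning environment matches → elsewhere allophone [k].
Occurrence 3 (position 6): before a front vowel → [c].

[k], [k], [c]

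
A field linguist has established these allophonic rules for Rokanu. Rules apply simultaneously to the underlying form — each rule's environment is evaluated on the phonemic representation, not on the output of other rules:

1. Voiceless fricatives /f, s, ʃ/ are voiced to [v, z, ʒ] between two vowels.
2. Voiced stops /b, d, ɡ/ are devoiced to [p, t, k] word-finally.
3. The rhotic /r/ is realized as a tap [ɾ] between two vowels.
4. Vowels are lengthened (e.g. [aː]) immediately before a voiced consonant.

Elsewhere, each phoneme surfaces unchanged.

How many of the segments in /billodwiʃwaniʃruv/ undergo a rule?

Segments that undergo a rule: /i/ → [iː] (rule 4); /o/ → [oː] (rule 4); /a/ → [aː] (rule 4); /u/ → [uː] (rule 4).
All other segments surface unchanged.

4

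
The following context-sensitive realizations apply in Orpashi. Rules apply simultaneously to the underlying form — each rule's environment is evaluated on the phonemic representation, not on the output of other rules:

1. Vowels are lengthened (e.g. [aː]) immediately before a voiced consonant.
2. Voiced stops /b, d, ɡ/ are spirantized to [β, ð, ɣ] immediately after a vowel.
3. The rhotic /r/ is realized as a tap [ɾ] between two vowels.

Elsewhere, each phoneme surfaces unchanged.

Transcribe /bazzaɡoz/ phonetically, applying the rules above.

[baːzzaːɣoːz]

/b/ — word-initial; rule 2 does not apply here → [b].
/a/ (between /b/ and /z/) occurs before a voiced consonant → [aː] by rule 1.
/z/ (between /a/ and /z/) is unaffected → [z].
/z/ (between /z/ and /a/): no rule targets it → [z].
/a/ (between /z/ and /ɡ/): before a voiced consonant, so rule 1 applies → [aː].
/ɡ/ (between /a/ and /o/): immediately after a vowel, so rule 2 applies → [ɣ].
/o/ — between /ɡ/ and /z/, before a voiced consonant — surfaces as [oː] (rule 1).
/z/ (word-final): no rule targets it → [z].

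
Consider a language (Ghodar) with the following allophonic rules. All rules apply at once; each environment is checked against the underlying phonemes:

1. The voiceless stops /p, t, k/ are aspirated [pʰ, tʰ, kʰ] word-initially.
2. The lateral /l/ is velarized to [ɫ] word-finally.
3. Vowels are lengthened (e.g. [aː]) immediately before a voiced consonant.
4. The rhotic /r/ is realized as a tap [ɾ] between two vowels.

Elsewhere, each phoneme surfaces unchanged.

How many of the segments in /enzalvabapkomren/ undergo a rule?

5

Segments that undergo a rule: /e/ → [eː] (rule 3); /a/ → [aː] (rule 3); /a/ → [aː] (rule 3); /o/ → [oː] (rule 3); /e/ → [eː] (rule 3).
All other segments surface unchanged.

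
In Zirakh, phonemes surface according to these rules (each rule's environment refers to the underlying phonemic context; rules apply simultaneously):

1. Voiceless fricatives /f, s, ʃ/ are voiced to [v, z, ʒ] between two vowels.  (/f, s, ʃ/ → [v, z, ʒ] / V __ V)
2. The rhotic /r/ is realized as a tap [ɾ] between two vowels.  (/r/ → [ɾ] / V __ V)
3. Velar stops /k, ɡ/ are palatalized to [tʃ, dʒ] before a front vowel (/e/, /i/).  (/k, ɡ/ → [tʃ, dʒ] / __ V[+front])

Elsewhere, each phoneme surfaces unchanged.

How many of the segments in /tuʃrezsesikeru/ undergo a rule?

3

Segments that undergo a rule: /s/ → [z] (rule 1); /k/ → [tʃ] (rule 3); /r/ → [ɾ] (rule 2).
All other segments surface unchanged.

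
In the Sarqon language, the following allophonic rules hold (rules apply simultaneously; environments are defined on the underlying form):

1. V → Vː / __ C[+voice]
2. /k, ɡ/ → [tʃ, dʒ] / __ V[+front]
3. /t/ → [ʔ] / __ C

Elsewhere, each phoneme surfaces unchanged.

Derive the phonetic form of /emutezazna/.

/e/ (word-initial) occurs before a voiced consonant → [eː] by rule 1.
/m/ (between /e/ and /u/) is unaffected → [m].
/u/ (between /m/ and /t/) fails the environment for rule 1, so it stays [u].
/t/ (between /u/ and /e/) fails the environment for rule 3, so it stays [t].
/e/ (between /t/ and /z/): before a voiced consonant, so rule 1 applies → [eː].
/z/ (between /e/ and /a/): no rule targets it → [z].
/a/ meets the environment for rule 1 (before a voiced consonant) → [aː].
/z/ (between /a/ and /n/) is unaffected → [z].
/n/ stays [n].
/a/ — word-final; rule 1 does not apply here → [a].

[eːmuteːzaːzna]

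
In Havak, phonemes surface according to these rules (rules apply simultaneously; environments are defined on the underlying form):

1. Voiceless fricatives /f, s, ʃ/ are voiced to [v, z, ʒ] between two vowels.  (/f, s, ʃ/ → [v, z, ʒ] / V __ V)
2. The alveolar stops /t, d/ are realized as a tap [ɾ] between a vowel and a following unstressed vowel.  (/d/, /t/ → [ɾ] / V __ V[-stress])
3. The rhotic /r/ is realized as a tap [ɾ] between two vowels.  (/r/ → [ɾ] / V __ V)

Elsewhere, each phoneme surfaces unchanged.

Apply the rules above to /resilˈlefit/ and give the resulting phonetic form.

[rezilˈlevit]

/r/ — word-initial; rule 3 does not apply here → [r].
/e/ (between /r/ and /s/) is unaffected → [e].
/s/ (between /e/ and /i/): between two vowels, so rule 1 applies → [z].
/i/ (between /s/ and /l/) is unaffected → [i].
/l/ stays [l].
/l/ (between /l/ and /e/): no rule targets it → [l].
/e/ — not in any rule's target class → [e].
/f/ — between /e/ and /i/, between two vowels — surfaces as [v] (rule 1).
/i/ (between /f/ and /t/) is unaffected → [i].
/t/ — word-final; rule 2 does not apply here → [t].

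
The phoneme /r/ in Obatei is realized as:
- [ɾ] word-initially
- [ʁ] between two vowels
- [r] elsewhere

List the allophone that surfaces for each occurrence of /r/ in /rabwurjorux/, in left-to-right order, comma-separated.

Occurrence 1 (position 1): word-initially → [ɾ].
Occurrence 2 (position 6): no conditioning environment matches → elsewhere allophone [r].
Occurrence 3 (position 9): between two vowels → [ʁ].

[ɾ], [r], [ʁ]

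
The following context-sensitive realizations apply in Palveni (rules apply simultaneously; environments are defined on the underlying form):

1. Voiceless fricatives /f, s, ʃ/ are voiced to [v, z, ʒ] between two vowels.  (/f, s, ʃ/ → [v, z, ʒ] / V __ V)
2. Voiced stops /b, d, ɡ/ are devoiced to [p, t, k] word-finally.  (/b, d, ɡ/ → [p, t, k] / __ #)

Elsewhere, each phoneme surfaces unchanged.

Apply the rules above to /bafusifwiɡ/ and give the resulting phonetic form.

/b/ (word-initial) fails the environment for rule 2, so it stays [b].
/a/ — not in any rule's target class → [a].
/f/ (between /a/ and /u/) occurs between two vowels → [v] by rule 1.
/u/ (between /f/ and /s/) is unaffected → [u].
/s/ (between /u/ and /i/): between two vowels, so rule 1 applies → [z].
/i/ stays [i].
/f/ (between /i/ and /w/) fails the environment for rule 1, so it stays [f].
/w/ stays [w].
/i/ stays [i].
/ɡ/ (word-final) occurs word-finally → [k] by rule 2.

[bavuzifwik]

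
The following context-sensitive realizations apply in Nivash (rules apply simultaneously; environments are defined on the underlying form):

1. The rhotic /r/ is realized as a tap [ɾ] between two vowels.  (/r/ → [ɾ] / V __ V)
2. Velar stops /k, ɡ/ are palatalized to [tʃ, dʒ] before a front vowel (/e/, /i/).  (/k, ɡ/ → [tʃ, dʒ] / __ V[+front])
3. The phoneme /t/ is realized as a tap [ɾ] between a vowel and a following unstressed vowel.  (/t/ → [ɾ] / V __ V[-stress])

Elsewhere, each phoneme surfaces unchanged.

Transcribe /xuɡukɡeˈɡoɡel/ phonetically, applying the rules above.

[xuɡukdʒeˈɡodʒel]

/ɡ/ (between /u/ and /u/): rule 2 targets it, but not before a front vowel → unchanged [ɡ].
/k/ (between /u/ and /ɡ/) is in the target of rule 2 but the environment (before a front vowel) is not met → [k].
Rule 2 applies to /ɡ/ (between /k/ and /e/: before a front vowel) → [dʒ].
/ɡ/ (between /e/ and /o/): rule 2 targets it, but not before a front vowel → unchanged [ɡ].
/ɡ/ (between /o/ and /e/) occurs before a front vowel → [dʒ] by rule 2.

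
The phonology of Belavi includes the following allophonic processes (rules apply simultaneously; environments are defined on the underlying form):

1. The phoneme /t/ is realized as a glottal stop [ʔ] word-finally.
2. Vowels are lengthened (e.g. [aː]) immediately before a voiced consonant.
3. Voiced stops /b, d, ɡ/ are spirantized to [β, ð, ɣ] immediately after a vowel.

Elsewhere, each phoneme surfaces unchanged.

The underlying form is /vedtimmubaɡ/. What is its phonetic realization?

/v/ (word-initial): no rule targets it → [v].
/e/ (between /v/ and /d/) occurs before a voiced consonant → [eː] by rule 2.
/d/ meets the environment for rule 3 (immediately after a vowel) → [ð].
/t/ — between /d/ and /i/; rule 1 does not apply here → [t].
Rule 2 applies to /i/ (between /t/ and /m/: before a voiced consonant) → [iː].
/m/ (between /i/ and /m/) is unaffected → [m].
/m/ (between /m/ and /u/): no rule targets it → [m].
/u/ meets the environment for rule 2 (before a voiced consonant) → [uː].
/b/ — between /u/ and /a/, immediately after a vowel — surfaces as [β] (rule 3).
/a/ meets the environment for rule 2 (before a voiced consonant) → [aː].
Rule 3 applies to /ɡ/ (word-final: immediately after a vowel) → [ɣ].

[veːðtiːmmuːβaːɣ]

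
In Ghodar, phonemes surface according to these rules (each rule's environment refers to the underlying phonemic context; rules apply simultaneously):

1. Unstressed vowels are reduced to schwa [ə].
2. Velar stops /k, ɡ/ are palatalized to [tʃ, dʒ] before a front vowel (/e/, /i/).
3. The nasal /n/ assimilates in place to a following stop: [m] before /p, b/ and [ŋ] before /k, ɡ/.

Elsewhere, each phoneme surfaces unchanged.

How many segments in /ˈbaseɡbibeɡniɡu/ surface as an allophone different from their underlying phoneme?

Segments that undergo a rule: /e/ → [ə] (rule 1); /i/ → [ə] (rule 1); /e/ → [ə] (rule 1); /i/ → [ə] (rule 1); /u/ → [ə] (rule 1).
All other segments surface unchanged.

5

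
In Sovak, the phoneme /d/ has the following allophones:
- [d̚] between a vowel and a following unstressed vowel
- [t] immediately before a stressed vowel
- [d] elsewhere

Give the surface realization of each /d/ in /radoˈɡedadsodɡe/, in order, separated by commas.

Occurrence 1 (position 3): between a vowel and a following unstressed vowel → [d̚].
Occurrence 2 (position 7): between a vowel and a following unstressed vowel → [d̚].
Occurrence 3 (position 9): no conditioning environment matches → elsewhere allophone [d].
Occurrence 4 (position 12): no conditioning environment matches → elsewhere allophone [d].

[d̚], [d̚], [d], [d]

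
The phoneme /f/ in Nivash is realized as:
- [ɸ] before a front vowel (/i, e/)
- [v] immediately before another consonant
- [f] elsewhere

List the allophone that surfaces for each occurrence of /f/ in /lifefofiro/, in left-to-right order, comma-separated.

Occurrence 1 (position 3): before a front vowel (/i, e/) → [ɸ].
Occurrence 2 (position 5): no conditioning environment matches → elsewhere allophone [f].
Occurrence 3 (position 7): before a front vowel (/i, e/) → [ɸ].

[ɸ], [f], [ɸ]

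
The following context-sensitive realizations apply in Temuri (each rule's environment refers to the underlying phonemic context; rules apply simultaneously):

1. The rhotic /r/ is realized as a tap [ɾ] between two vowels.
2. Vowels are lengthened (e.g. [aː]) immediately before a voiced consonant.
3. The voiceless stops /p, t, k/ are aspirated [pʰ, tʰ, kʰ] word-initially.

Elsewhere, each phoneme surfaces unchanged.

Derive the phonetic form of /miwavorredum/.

[miːwaːvoːrreːduːm]

/i/ meets the environment for rule 2 (before a voiced consonant) → [iː].
/a/ meets the environment for rule 2 (before a voiced consonant) → [aː].
/o/ — between /v/ and /r/, before a voiced consonant — surfaces as [oː] (rule 2).
/r/ — between /o/ and /r/; rule 1 does not apply here → [r].
/r/ (between /r/ and /e/): rule 1 targets it, but not between two vowels → unchanged [r].
/e/ (between /r/ and /d/) occurs before a voiced consonant → [eː] by rule 2.
Rule 2 applies to /u/ (between /d/ and /m/: before a voiced consonant) → [uː].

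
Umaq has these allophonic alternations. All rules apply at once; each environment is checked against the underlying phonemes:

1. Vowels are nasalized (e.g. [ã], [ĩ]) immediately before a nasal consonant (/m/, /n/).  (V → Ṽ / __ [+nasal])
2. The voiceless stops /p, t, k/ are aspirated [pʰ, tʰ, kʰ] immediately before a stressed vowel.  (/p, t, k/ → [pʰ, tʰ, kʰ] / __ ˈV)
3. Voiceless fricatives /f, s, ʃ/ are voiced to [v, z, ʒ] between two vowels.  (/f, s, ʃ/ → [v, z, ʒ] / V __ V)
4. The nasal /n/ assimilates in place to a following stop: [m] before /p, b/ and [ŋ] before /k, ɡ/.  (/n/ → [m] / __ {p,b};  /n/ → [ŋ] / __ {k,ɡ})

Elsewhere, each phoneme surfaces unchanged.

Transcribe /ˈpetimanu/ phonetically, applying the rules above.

Rule 2 applies to /p/ (word-initial: immediately before a stressed vowel) → [pʰ].
/e/ (between /p/ and /t/) fails the environment for rule 1, so it stays [e].
/t/ (between /e/ and /i/) fails the environment for rule 2, so it stays [t].
/i/ (between /t/ and /m/) occurs before a nasal consonant → [ĩ] by rule 1.
/m/ — not in any rule's target class → [m].
/a/ (between /m/ and /n/) occurs before a nasal consonant → [ã] by rule 1.
/n/ (between /a/ and /u/): rule 4 targets it, but not before a labial or velar stop → unchanged [n].
/u/ — word-final; rule 1 does not apply here → [u].

[ˈpʰetĩmãnu]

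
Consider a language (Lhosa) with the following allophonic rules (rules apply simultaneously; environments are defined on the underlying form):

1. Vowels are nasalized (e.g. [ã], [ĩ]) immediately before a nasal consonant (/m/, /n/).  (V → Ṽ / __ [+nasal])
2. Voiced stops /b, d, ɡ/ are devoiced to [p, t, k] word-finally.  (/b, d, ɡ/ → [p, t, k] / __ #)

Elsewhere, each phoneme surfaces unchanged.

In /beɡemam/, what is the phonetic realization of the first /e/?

[e]

/e/ — between /b/ and /ɡ/; rule 1 does not apply here → [e].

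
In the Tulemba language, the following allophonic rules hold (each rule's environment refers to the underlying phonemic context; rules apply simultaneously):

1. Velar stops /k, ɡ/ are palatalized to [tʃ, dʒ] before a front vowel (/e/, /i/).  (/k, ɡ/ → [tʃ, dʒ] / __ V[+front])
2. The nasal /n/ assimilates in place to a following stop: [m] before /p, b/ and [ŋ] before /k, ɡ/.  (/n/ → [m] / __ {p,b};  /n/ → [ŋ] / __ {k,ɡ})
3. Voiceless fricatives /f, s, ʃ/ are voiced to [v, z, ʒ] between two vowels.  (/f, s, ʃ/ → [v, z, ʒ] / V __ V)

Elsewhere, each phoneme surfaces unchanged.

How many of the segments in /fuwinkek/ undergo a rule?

Segments that undergo a rule: /n/ → [ŋ] (rule 2); /k/ → [tʃ] (rule 1).
All other segments surface unchanged.

2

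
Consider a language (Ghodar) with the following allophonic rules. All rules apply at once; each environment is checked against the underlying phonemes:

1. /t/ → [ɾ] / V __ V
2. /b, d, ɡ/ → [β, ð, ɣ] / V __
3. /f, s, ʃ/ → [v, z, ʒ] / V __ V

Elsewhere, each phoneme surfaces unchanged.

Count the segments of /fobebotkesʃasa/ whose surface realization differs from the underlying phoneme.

3

Segments that undergo a rule: /b/ → [β] (rule 2); /b/ → [β] (rule 2); /s/ → [z] (rule 3).
All other segments surface unchanged.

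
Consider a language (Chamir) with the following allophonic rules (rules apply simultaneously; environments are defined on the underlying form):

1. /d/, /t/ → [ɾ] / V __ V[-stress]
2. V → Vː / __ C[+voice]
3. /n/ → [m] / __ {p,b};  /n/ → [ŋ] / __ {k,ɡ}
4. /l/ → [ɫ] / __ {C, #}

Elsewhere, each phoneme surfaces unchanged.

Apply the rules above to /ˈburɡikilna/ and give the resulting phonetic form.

[ˈbuːrɡikiːɫna]

/b/ (word-initial) is unaffected → [b].
/u/ — between /b/ and /r/, before a voiced consonant — surfaces as [uː] (rule 2).
/r/ — not in any rule's target class → [r].
/ɡ/ (between /r/ and /i/) is unaffected → [ɡ].
/i/ (between /ɡ/ and /k/) is in the target of rule 2 but the environment (before a voiced consonant) is not met → [i].
/k/ (between /i/ and /i/) is unaffected → [k].
/i/ — between /k/ and /l/, before a voiced consonant — surfaces as [iː] (rule 2).
/l/ — between /i/ and /n/, word-finally or immediately before a consonant — surfaces as [ɫ] (rule 4).
/n/ (between /l/ and /a/) fails the environment for rule 3, so it stays [n].
/a/ (word-final): rule 2 targets it, but not before a voiced consonant → unchanged [a].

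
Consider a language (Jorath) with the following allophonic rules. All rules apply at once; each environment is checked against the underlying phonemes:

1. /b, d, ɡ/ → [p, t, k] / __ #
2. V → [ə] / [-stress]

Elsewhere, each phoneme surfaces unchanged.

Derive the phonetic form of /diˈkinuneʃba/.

/d/ — word-initial; rule 1 does not apply here → [d].
/i/ — between /d/ and /k/, in an unstressed syllable — surfaces as [ə] (rule 2).
/k/ — not in any rule's target class → [k].
/i/ (between /k/ and /n/) is in the target of rule 2 but the environment (in an unstressed syllable) is not met → [i].
/n/ stays [n].
/u/ (between /n/ and /n/) occurs in an unstressed syllable → [ə] by rule 2.
/n/ stays [n].
/e/ — between /n/ and /ʃ/, in an unstressed syllable — surfaces as [ə] (rule 2).
/ʃ/ (between /e/ and /b/) is unaffected → [ʃ].
/b/ (between /ʃ/ and /a/) is in the target of rule 1 but the environment (word-finally) is not met → [b].
Rule 2 applies to /a/ (word-final: in an unstressed syllable) → [ə].

[dəˈkinənəʃbə]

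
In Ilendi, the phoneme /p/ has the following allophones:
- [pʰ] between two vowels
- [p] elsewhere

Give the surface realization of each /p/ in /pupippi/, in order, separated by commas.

[p], [pʰ], [p], [p]

Occurrence 1 (position 1): no conditioning environment matches → elsewhere allophone [p].
Occurrence 2 (position 3): between two vowels → [pʰ].
Occurrence 3 (position 5): no conditioning environment matches → elsewhere allophone [p].
Occurrence 4 (position 6): no conditioning environment matches → elsewhere allophone [p].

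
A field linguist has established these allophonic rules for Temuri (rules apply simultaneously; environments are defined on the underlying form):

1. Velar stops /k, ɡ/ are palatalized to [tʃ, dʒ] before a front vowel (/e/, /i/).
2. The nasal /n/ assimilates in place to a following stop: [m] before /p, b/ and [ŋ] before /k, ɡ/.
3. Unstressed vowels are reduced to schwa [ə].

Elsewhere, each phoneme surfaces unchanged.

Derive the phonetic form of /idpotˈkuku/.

[ədpətˈkukə]

/i/ (word-initial) occurs in an unstressed syllable → [ə] by rule 3.
/d/ (between /i/ and /p/) is unaffected → [d].
/p/ stays [p].
Rule 3 applies to /o/ (between /p/ and /t/: in an unstressed syllable) → [ə].
/t/ — not in any rule's target class → [t].
/k/ (between /t/ and /u/) fails the environment for rule 1, so it stays [k].
/u/ (between /k/ and /k/) fails the environment for rule 3, so it stays [u].
/k/ (between /u/ and /u/) is in the target of rule 1 but the environment (before a front vowel) is not met → [k].
Rule 3 applies to /u/ (word-final: in an unstressed syllable) → [ə].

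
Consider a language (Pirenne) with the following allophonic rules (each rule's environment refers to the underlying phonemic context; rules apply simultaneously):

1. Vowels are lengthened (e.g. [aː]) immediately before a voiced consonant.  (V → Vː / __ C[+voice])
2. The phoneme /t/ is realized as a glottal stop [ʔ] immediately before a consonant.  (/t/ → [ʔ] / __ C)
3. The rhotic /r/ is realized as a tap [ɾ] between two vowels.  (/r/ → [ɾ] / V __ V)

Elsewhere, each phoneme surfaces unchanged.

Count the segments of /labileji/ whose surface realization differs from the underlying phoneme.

3

Segments that undergo a rule: /a/ → [aː] (rule 1); /i/ → [iː] (rule 1); /e/ → [eː] (rule 1).
All other segments surface unchanged.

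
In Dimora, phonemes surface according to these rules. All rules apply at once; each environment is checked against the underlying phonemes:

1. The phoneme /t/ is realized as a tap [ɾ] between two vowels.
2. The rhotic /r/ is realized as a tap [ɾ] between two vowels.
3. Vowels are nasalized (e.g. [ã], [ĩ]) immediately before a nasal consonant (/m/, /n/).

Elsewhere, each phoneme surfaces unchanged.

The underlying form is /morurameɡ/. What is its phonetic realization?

[moɾuɾãmeɡ]

/m/ (word-initial) is unaffected → [m].
/o/ — between /m/ and /r/; rule 3 does not apply here → [o].
Rule 2 applies to /r/ (between /o/ and /u/: between two vowels) → [ɾ].
/u/ — between /r/ and /r/; rule 3 does not apply here → [u].
/r/ (between /u/ and /a/) occurs between two vowels → [ɾ] by rule 2.
/a/ meets the environment for rule 3 (before a nasal consonant) → [ã].
/m/ stays [m].
/e/ (between /m/ and /ɡ/): rule 3 targets it, but not before a nasal consonant → unchanged [e].
/ɡ/ — not in any rule's target class → [ɡ].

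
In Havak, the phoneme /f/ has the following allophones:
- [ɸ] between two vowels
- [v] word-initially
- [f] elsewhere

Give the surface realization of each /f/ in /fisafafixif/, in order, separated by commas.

Occurrence 1 (position 1): word-initially → [v].
Occurrence 2 (position 5): between two vowels → [ɸ].
Occurrence 3 (position 7): between two vowels → [ɸ].
Occurrence 4 (position 11): no conditioning environment matches → elsewhere allophone [f].

[v], [ɸ], [ɸ], [f]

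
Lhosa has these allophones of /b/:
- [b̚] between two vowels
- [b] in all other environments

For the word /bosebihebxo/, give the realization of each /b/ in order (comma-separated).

[b], [b̚], [b]

Occurrence 1 (position 1): no conditioning environment matches → elsewhere allophone [b].
Occurrence 2 (position 5): between two vowels → [b̚].
Occurrence 3 (position 9): no conditioning environment matches → elsewhere allophone [b].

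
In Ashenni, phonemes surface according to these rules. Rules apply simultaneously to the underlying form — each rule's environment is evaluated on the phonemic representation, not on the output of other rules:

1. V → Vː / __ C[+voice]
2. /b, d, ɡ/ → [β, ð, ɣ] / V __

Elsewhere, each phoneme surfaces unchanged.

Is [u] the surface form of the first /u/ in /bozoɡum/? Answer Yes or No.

No

/u/ (between /ɡ/ and /m/) occurs before a voiced consonant → [uː] by rule 1.
The actual realization is [uː], not [u].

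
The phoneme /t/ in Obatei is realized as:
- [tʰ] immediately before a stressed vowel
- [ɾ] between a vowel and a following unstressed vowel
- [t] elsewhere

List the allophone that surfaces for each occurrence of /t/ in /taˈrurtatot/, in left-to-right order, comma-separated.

Occurrence 1 (position 1): no conditioning environment matches → elsewhere allophone [t].
Occurrence 2 (position 6): no conditioning environment matches → elsewhere allophone [t].
Occurrence 3 (position 8): between a vowel and an unstressed vowel → [ɾ].
Occurrence 4 (position 10): no conditioning environment matches → elsewhere allophone [t].

[t], [t], [ɾ], [t]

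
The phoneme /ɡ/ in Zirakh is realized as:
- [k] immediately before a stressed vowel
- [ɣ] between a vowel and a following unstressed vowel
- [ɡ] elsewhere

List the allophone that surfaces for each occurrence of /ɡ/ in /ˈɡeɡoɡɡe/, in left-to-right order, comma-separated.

[k], [ɣ], [ɡ], [ɡ]

Occurrence 1 (position 1): immediately before a stressed vowel → [k].
Occurrence 2 (position 3): between a vowel and a following unstressed vowel → [ɣ].
Occurrence 3 (position 5): no conditioning environment matches → elsewhere allophone [ɡ].
Occurrence 4 (position 6): no conditioning environment matches → elsewhere allophone [ɡ].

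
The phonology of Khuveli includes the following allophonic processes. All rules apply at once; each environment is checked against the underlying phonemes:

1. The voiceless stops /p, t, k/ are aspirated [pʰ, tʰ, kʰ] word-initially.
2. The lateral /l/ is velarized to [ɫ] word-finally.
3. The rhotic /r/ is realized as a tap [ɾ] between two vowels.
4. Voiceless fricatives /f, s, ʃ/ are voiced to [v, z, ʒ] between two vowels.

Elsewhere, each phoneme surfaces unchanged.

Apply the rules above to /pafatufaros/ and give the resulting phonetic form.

[pʰavatuvaɾos]

/p/ (word-initial) occurs word-initially → [pʰ] by rule 1.
/f/ — between /a/ and /a/, between two vowels — surfaces as [v] (rule 4).
/t/ (between /a/ and /u/): rule 1 targets it, but not word-initially → unchanged [t].
/f/ meets the environment for rule 4 (between two vowels) → [v].
/r/ meets the environment for rule 3 (between two vowels) → [ɾ].
/s/ (word-final): rule 4 targets it, but not between two vowels → unchanged [s].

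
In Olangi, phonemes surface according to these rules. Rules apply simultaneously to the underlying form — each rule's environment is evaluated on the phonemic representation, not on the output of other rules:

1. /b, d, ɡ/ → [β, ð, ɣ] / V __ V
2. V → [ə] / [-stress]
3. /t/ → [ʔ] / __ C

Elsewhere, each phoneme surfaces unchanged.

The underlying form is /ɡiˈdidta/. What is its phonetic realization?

[ɡəˈðidtə]

/ɡ/ (word-initial): rule 1 targets it, but not between two vowels → unchanged [ɡ].
/i/ (between /ɡ/ and /d/) occurs in an unstressed syllable → [ə] by rule 2.
Rule 1 applies to /d/ (between /i/ and /i/: between two vowels) → [ð].
/i/ (between /d/ and /d/) fails the environment for rule 2, so it stays [i].
/d/ (between /i/ and /t/): rule 1 targets it, but not between two vowels → unchanged [d].
/t/ (between /d/ and /a/) fails the environment for rule 3, so it stays [t].
/a/ (word-final) occurs in an unstressed syllable → [ə] by rule 2.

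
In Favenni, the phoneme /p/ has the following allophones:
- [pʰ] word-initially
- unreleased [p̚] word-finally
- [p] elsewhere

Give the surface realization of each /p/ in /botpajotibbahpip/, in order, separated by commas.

[p], [p], [p̚]

Occurrence 1 (position 4): no conditioning environment matches → elsewhere allophone [p].
Occurrence 2 (position 14): no conditioning environment matches → elsewhere allophone [p].
Occurrence 3 (position 16): word-finally → [p̚].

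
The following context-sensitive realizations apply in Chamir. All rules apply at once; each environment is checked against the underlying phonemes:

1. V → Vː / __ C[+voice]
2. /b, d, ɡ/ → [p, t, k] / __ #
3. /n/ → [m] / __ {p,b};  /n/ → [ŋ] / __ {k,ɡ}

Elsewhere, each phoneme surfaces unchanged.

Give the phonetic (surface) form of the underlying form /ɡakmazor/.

[ɡakmaːzoːr]

/ɡ/ — word-initial; rule 2 does not apply here → [ɡ].
/a/ (between /ɡ/ and /k/) is in the target of rule 1 but the environment (before a voiced consonant) is not met → [a].
/a/ meets the environment for rule 1 (before a voiced consonant) → [aː].
Rule 1 applies to /o/ (between /z/ and /r/: before a voiced consonant) → [oː].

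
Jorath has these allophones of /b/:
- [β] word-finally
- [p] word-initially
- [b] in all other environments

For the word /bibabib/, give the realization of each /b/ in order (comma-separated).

[p], [b], [b], [β]

Occurrence 1 (position 1): word-initially → [p].
Occurrence 2 (position 3): no conditioning environment matches → elsewhere allophone [b].
Occurrence 3 (position 5): no conditioning environment matches → elsewhere allophone [b].
Occurrence 4 (position 7): word-finally → [β].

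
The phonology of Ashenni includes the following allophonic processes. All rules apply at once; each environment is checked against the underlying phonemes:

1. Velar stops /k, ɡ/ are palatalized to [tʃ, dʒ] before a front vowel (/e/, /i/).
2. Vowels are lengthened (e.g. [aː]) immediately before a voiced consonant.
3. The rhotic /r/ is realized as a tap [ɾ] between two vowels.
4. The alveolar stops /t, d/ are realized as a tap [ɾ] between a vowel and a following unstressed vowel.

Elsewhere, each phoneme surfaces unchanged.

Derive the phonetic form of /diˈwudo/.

[diːˈwuːɾo]

/d/ — word-initial; rule 4 does not apply here → [d].
/i/ — between /d/ and /w/, before a voiced consonant — surfaces as [iː] (rule 2).
/w/ (between /i/ and /u/): no rule targets it → [w].
Rule 2 applies to /u/ (between /w/ and /d/: before a voiced consonant) → [uː].
/d/ (between /u/ and /o/): between a vowel and a following unstressed vowel, so rule 4 applies → [ɾ].
/o/ (word-final) fails the environment for rule 2, so it stays [o].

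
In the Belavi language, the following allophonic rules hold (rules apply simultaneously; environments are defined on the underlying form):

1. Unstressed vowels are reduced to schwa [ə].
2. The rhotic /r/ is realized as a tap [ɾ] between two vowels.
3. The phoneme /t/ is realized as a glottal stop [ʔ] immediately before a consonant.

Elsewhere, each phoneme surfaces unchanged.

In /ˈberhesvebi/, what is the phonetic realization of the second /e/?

[ə]

/e/ (between /h/ and /s/): in an unstressed syllable, so rule 1 applies → [ə].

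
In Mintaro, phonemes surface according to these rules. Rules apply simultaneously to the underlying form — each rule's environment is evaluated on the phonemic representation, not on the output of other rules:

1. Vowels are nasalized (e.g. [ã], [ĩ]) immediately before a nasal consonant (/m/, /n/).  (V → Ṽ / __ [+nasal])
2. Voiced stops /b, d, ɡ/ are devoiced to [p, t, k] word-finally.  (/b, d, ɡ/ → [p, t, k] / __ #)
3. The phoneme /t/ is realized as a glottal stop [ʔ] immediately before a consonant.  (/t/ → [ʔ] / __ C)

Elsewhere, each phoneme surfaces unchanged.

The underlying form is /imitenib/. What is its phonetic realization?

[ĩmitẽnip]

/i/ (word-initial) occurs before a nasal consonant → [ĩ] by rule 1.
/m/ (between /i/ and /i/): no rule targets it → [m].
/i/ (between /m/ and /t/): rule 1 targets it, but not before a nasal consonant → unchanged [i].
/t/ (between /i/ and /e/): rule 3 targets it, but not immediately before a consonant → unchanged [t].
/e/ — between /t/ and /n/, before a nasal consonant — surfaces as [ẽ] (rule 1).
/n/ — not in any rule's target class → [n].
/i/ (between /n/ and /b/) is in the target of rule 1 but the environment (before a nasal consonant) is not met → [i].
Rule 2 applies to /b/ (word-final: word-finally) → [p].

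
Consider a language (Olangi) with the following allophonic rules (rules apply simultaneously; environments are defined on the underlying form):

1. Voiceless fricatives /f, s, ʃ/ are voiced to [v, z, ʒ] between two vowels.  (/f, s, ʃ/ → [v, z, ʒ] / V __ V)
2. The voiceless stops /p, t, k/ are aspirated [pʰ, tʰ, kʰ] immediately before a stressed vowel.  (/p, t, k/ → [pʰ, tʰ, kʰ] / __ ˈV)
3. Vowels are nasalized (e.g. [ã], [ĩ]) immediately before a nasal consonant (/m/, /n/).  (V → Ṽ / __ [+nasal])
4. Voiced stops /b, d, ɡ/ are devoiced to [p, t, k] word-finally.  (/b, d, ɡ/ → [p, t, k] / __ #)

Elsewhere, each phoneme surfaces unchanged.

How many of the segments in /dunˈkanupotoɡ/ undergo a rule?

Segments that undergo a rule: /u/ → [ũ] (rule 3); /k/ → [kʰ] (rule 2); /a/ → [ã] (rule 3); /ɡ/ → [k] (rule 4).
All other segments surface unchanged.

4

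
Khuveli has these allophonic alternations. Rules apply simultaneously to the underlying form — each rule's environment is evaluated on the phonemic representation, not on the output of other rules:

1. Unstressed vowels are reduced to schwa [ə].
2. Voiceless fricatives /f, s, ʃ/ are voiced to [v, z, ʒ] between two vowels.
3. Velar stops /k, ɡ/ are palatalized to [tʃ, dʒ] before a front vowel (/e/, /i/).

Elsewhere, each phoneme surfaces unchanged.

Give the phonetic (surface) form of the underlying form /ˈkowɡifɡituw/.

/k/ (word-initial) fails the environment for rule 3, so it stays [k].
/o/ (between /k/ and /w/) fails the environment for rule 1, so it stays [o].
/w/ (between /o/ and /ɡ/) is unaffected → [w].
/ɡ/ (between /w/ and /i/): before a front vowel, so rule 3 applies → [dʒ].
/i/ (between /ɡ/ and /f/) occurs in an unstressed syllable → [ə] by rule 1.
/f/ (between /i/ and /ɡ/) is in the target of rule 2 but the environment (between two vowels) is not met → [f].
/ɡ/ (between /f/ and /i/) occurs before a front vowel → [dʒ] by rule 3.
Rule 1 applies to /i/ (between /ɡ/ and /t/: in an unstressed syllable) → [ə].
/t/ (between /i/ and /u/): no rule targets it → [t].
Rule 1 applies to /u/ (between /t/ and /w/: in an unstressed syllable) → [ə].
/w/ — not in any rule's target class → [w].

[ˈkowdʒəfdʒətəw]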